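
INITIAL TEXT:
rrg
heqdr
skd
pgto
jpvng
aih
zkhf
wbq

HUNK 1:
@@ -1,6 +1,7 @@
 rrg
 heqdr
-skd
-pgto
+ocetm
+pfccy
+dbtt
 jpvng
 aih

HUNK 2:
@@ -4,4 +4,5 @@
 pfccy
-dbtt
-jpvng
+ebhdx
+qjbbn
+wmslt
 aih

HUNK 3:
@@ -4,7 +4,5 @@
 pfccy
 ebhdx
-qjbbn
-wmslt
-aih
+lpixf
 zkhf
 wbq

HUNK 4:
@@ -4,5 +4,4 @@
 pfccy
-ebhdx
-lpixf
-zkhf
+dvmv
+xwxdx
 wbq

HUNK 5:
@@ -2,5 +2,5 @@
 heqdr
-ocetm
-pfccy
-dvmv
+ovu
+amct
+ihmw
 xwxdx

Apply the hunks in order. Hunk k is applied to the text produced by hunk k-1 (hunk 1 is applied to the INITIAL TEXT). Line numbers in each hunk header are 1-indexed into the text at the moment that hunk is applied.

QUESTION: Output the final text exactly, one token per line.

Answer: rrg
heqdr
ovu
amct
ihmw
xwxdx
wbq

Derivation:
Hunk 1: at line 1 remove [skd,pgto] add [ocetm,pfccy,dbtt] -> 9 lines: rrg heqdr ocetm pfccy dbtt jpvng aih zkhf wbq
Hunk 2: at line 4 remove [dbtt,jpvng] add [ebhdx,qjbbn,wmslt] -> 10 lines: rrg heqdr ocetm pfccy ebhdx qjbbn wmslt aih zkhf wbq
Hunk 3: at line 4 remove [qjbbn,wmslt,aih] add [lpixf] -> 8 lines: rrg heqdr ocetm pfccy ebhdx lpixf zkhf wbq
Hunk 4: at line 4 remove [ebhdx,lpixf,zkhf] add [dvmv,xwxdx] -> 7 lines: rrg heqdr ocetm pfccy dvmv xwxdx wbq
Hunk 5: at line 2 remove [ocetm,pfccy,dvmv] add [ovu,amct,ihmw] -> 7 lines: rrg heqdr ovu amct ihmw xwxdx wbq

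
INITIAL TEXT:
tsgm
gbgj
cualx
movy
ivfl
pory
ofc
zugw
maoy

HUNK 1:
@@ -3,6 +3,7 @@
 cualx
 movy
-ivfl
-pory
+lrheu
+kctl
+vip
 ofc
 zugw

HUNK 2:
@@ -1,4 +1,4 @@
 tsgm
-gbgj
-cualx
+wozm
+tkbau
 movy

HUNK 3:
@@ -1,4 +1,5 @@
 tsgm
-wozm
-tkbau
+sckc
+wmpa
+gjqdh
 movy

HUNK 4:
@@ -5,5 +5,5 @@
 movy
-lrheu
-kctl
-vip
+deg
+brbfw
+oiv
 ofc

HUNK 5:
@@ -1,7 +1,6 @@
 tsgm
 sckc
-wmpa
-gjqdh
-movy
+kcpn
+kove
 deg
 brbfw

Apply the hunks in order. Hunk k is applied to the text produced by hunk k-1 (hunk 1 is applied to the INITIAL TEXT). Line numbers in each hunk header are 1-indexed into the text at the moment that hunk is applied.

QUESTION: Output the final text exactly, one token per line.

Hunk 1: at line 3 remove [ivfl,pory] add [lrheu,kctl,vip] -> 10 lines: tsgm gbgj cualx movy lrheu kctl vip ofc zugw maoy
Hunk 2: at line 1 remove [gbgj,cualx] add [wozm,tkbau] -> 10 lines: tsgm wozm tkbau movy lrheu kctl vip ofc zugw maoy
Hunk 3: at line 1 remove [wozm,tkbau] add [sckc,wmpa,gjqdh] -> 11 lines: tsgm sckc wmpa gjqdh movy lrheu kctl vip ofc zugw maoy
Hunk 4: at line 5 remove [lrheu,kctl,vip] add [deg,brbfw,oiv] -> 11 lines: tsgm sckc wmpa gjqdh movy deg brbfw oiv ofc zugw maoy
Hunk 5: at line 1 remove [wmpa,gjqdh,movy] add [kcpn,kove] -> 10 lines: tsgm sckc kcpn kove deg brbfw oiv ofc zugw maoy

Answer: tsgm
sckc
kcpn
kove
deg
brbfw
oiv
ofc
zugw
maoy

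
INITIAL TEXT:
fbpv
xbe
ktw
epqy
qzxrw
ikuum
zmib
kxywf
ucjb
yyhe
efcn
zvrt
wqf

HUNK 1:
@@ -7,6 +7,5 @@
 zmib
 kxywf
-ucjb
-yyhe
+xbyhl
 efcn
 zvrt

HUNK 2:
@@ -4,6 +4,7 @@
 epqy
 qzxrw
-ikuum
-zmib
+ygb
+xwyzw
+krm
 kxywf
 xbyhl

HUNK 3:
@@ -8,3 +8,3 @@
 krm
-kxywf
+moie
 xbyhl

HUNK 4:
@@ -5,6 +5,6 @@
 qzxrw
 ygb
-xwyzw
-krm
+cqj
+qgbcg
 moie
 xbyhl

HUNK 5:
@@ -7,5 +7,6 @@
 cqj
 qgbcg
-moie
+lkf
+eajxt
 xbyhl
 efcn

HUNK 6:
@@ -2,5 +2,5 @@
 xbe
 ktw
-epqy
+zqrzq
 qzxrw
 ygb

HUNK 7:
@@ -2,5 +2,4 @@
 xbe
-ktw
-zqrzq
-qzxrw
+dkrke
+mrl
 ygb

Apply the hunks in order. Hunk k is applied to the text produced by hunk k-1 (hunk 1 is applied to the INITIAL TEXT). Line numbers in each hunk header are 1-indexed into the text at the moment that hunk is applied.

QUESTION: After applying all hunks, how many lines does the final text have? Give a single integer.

Hunk 1: at line 7 remove [ucjb,yyhe] add [xbyhl] -> 12 lines: fbpv xbe ktw epqy qzxrw ikuum zmib kxywf xbyhl efcn zvrt wqf
Hunk 2: at line 4 remove [ikuum,zmib] add [ygb,xwyzw,krm] -> 13 lines: fbpv xbe ktw epqy qzxrw ygb xwyzw krm kxywf xbyhl efcn zvrt wqf
Hunk 3: at line 8 remove [kxywf] add [moie] -> 13 lines: fbpv xbe ktw epqy qzxrw ygb xwyzw krm moie xbyhl efcn zvrt wqf
Hunk 4: at line 5 remove [xwyzw,krm] add [cqj,qgbcg] -> 13 lines: fbpv xbe ktw epqy qzxrw ygb cqj qgbcg moie xbyhl efcn zvrt wqf
Hunk 5: at line 7 remove [moie] add [lkf,eajxt] -> 14 lines: fbpv xbe ktw epqy qzxrw ygb cqj qgbcg lkf eajxt xbyhl efcn zvrt wqf
Hunk 6: at line 2 remove [epqy] add [zqrzq] -> 14 lines: fbpv xbe ktw zqrzq qzxrw ygb cqj qgbcg lkf eajxt xbyhl efcn zvrt wqf
Hunk 7: at line 2 remove [ktw,zqrzq,qzxrw] add [dkrke,mrl] -> 13 lines: fbpv xbe dkrke mrl ygb cqj qgbcg lkf eajxt xbyhl efcn zvrt wqf
Final line count: 13

Answer: 13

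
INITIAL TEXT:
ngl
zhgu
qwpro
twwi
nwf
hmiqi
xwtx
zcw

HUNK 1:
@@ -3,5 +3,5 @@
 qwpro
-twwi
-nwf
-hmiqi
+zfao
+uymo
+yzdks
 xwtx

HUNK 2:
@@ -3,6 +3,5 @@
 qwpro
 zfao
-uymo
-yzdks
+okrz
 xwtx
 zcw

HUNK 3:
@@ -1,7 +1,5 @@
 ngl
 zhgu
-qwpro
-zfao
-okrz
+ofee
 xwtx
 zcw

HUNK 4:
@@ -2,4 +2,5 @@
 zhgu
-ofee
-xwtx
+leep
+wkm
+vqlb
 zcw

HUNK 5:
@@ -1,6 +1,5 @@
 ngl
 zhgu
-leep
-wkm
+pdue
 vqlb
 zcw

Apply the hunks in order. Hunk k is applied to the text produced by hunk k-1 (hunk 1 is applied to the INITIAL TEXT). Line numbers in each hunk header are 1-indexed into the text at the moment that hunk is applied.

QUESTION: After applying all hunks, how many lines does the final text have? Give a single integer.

Answer: 5

Derivation:
Hunk 1: at line 3 remove [twwi,nwf,hmiqi] add [zfao,uymo,yzdks] -> 8 lines: ngl zhgu qwpro zfao uymo yzdks xwtx zcw
Hunk 2: at line 3 remove [uymo,yzdks] add [okrz] -> 7 lines: ngl zhgu qwpro zfao okrz xwtx zcw
Hunk 3: at line 1 remove [qwpro,zfao,okrz] add [ofee] -> 5 lines: ngl zhgu ofee xwtx zcw
Hunk 4: at line 2 remove [ofee,xwtx] add [leep,wkm,vqlb] -> 6 lines: ngl zhgu leep wkm vqlb zcw
Hunk 5: at line 1 remove [leep,wkm] add [pdue] -> 5 lines: ngl zhgu pdue vqlb zcw
Final line count: 5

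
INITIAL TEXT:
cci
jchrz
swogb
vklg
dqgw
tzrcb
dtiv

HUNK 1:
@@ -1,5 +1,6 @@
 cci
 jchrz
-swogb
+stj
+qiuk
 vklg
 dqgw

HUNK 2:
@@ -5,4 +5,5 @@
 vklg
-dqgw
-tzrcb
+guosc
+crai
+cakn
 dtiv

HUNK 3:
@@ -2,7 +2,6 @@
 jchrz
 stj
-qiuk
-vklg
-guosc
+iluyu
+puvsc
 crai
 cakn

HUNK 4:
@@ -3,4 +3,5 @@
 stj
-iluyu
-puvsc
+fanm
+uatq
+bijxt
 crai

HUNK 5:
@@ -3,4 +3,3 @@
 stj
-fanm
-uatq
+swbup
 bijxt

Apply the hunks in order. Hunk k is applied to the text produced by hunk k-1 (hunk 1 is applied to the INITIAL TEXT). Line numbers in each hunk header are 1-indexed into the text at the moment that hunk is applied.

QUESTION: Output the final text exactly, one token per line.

Hunk 1: at line 1 remove [swogb] add [stj,qiuk] -> 8 lines: cci jchrz stj qiuk vklg dqgw tzrcb dtiv
Hunk 2: at line 5 remove [dqgw,tzrcb] add [guosc,crai,cakn] -> 9 lines: cci jchrz stj qiuk vklg guosc crai cakn dtiv
Hunk 3: at line 2 remove [qiuk,vklg,guosc] add [iluyu,puvsc] -> 8 lines: cci jchrz stj iluyu puvsc crai cakn dtiv
Hunk 4: at line 3 remove [iluyu,puvsc] add [fanm,uatq,bijxt] -> 9 lines: cci jchrz stj fanm uatq bijxt crai cakn dtiv
Hunk 5: at line 3 remove [fanm,uatq] add [swbup] -> 8 lines: cci jchrz stj swbup bijxt crai cakn dtiv

Answer: cci
jchrz
stj
swbup
bijxt
crai
cakn
dtiv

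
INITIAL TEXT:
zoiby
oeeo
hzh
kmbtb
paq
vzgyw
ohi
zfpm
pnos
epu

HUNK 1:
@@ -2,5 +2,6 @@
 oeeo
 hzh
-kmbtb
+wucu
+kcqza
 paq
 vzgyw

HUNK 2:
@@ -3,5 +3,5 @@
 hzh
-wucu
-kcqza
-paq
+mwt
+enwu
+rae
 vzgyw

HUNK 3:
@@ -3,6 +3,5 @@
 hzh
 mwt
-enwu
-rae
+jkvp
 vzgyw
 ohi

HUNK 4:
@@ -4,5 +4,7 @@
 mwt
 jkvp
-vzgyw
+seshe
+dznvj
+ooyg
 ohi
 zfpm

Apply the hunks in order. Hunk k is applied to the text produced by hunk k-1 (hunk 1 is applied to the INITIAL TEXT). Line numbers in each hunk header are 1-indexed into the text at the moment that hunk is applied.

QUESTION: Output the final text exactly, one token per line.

Answer: zoiby
oeeo
hzh
mwt
jkvp
seshe
dznvj
ooyg
ohi
zfpm
pnos
epu

Derivation:
Hunk 1: at line 2 remove [kmbtb] add [wucu,kcqza] -> 11 lines: zoiby oeeo hzh wucu kcqza paq vzgyw ohi zfpm pnos epu
Hunk 2: at line 3 remove [wucu,kcqza,paq] add [mwt,enwu,rae] -> 11 lines: zoiby oeeo hzh mwt enwu rae vzgyw ohi zfpm pnos epu
Hunk 3: at line 3 remove [enwu,rae] add [jkvp] -> 10 lines: zoiby oeeo hzh mwt jkvp vzgyw ohi zfpm pnos epu
Hunk 4: at line 4 remove [vzgyw] add [seshe,dznvj,ooyg] -> 12 lines: zoiby oeeo hzh mwt jkvp seshe dznvj ooyg ohi zfpm pnos epu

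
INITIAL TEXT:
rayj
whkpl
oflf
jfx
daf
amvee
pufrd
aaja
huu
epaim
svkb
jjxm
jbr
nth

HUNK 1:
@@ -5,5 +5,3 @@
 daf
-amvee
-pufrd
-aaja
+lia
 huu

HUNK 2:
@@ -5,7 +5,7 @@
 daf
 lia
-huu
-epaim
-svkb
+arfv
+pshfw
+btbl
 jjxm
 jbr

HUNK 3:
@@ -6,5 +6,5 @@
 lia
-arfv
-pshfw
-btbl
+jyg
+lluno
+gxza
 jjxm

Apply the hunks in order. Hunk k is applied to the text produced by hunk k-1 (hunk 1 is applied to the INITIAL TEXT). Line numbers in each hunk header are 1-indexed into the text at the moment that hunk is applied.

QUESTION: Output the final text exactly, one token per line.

Hunk 1: at line 5 remove [amvee,pufrd,aaja] add [lia] -> 12 lines: rayj whkpl oflf jfx daf lia huu epaim svkb jjxm jbr nth
Hunk 2: at line 5 remove [huu,epaim,svkb] add [arfv,pshfw,btbl] -> 12 lines: rayj whkpl oflf jfx daf lia arfv pshfw btbl jjxm jbr nth
Hunk 3: at line 6 remove [arfv,pshfw,btbl] add [jyg,lluno,gxza] -> 12 lines: rayj whkpl oflf jfx daf lia jyg lluno gxza jjxm jbr nth

Answer: rayj
whkpl
oflf
jfx
daf
lia
jyg
lluno
gxza
jjxm
jbr
nth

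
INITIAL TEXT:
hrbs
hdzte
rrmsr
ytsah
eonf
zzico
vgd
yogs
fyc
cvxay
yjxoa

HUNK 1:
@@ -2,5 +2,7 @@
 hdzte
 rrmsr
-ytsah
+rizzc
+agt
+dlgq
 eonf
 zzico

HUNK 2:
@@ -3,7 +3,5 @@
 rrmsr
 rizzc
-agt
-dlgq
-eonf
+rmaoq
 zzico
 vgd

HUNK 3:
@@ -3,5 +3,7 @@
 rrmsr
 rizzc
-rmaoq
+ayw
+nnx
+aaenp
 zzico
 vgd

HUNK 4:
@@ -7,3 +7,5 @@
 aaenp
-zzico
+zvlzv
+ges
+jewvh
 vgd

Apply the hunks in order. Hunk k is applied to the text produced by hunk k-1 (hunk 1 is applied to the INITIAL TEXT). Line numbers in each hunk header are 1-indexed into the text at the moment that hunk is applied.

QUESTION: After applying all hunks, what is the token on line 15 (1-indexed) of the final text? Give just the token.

Hunk 1: at line 2 remove [ytsah] add [rizzc,agt,dlgq] -> 13 lines: hrbs hdzte rrmsr rizzc agt dlgq eonf zzico vgd yogs fyc cvxay yjxoa
Hunk 2: at line 3 remove [agt,dlgq,eonf] add [rmaoq] -> 11 lines: hrbs hdzte rrmsr rizzc rmaoq zzico vgd yogs fyc cvxay yjxoa
Hunk 3: at line 3 remove [rmaoq] add [ayw,nnx,aaenp] -> 13 lines: hrbs hdzte rrmsr rizzc ayw nnx aaenp zzico vgd yogs fyc cvxay yjxoa
Hunk 4: at line 7 remove [zzico] add [zvlzv,ges,jewvh] -> 15 lines: hrbs hdzte rrmsr rizzc ayw nnx aaenp zvlzv ges jewvh vgd yogs fyc cvxay yjxoa
Final line 15: yjxoa

Answer: yjxoa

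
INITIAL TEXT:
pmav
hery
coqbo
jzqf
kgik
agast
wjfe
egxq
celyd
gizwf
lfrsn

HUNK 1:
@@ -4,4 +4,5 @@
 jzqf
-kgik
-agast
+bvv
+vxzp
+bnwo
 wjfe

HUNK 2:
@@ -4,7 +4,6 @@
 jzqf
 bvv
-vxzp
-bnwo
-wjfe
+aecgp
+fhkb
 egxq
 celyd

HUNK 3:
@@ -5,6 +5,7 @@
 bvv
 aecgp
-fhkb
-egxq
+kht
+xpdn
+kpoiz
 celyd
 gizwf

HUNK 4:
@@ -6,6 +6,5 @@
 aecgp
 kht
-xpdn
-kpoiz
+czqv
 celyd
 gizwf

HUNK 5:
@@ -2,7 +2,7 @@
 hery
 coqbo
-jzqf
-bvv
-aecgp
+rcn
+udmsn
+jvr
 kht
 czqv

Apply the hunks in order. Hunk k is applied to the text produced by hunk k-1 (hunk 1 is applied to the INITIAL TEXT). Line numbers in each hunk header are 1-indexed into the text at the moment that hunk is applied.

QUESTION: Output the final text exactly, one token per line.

Answer: pmav
hery
coqbo
rcn
udmsn
jvr
kht
czqv
celyd
gizwf
lfrsn

Derivation:
Hunk 1: at line 4 remove [kgik,agast] add [bvv,vxzp,bnwo] -> 12 lines: pmav hery coqbo jzqf bvv vxzp bnwo wjfe egxq celyd gizwf lfrsn
Hunk 2: at line 4 remove [vxzp,bnwo,wjfe] add [aecgp,fhkb] -> 11 lines: pmav hery coqbo jzqf bvv aecgp fhkb egxq celyd gizwf lfrsn
Hunk 3: at line 5 remove [fhkb,egxq] add [kht,xpdn,kpoiz] -> 12 lines: pmav hery coqbo jzqf bvv aecgp kht xpdn kpoiz celyd gizwf lfrsn
Hunk 4: at line 6 remove [xpdn,kpoiz] add [czqv] -> 11 lines: pmav hery coqbo jzqf bvv aecgp kht czqv celyd gizwf lfrsn
Hunk 5: at line 2 remove [jzqf,bvv,aecgp] add [rcn,udmsn,jvr] -> 11 lines: pmav hery coqbo rcn udmsn jvr kht czqv celyd gizwf lfrsn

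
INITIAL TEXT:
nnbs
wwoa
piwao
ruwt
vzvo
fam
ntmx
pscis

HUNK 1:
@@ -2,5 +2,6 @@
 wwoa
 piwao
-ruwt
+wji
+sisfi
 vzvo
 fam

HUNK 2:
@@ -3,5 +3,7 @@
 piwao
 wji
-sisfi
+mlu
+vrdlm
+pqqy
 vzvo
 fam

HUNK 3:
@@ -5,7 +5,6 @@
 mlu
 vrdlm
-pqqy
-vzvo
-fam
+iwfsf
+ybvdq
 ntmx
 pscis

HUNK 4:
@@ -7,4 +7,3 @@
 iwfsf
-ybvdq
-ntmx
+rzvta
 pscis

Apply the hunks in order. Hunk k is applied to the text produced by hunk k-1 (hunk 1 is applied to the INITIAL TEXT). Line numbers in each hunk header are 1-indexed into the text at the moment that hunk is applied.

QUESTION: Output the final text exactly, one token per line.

Answer: nnbs
wwoa
piwao
wji
mlu
vrdlm
iwfsf
rzvta
pscis

Derivation:
Hunk 1: at line 2 remove [ruwt] add [wji,sisfi] -> 9 lines: nnbs wwoa piwao wji sisfi vzvo fam ntmx pscis
Hunk 2: at line 3 remove [sisfi] add [mlu,vrdlm,pqqy] -> 11 lines: nnbs wwoa piwao wji mlu vrdlm pqqy vzvo fam ntmx pscis
Hunk 3: at line 5 remove [pqqy,vzvo,fam] add [iwfsf,ybvdq] -> 10 lines: nnbs wwoa piwao wji mlu vrdlm iwfsf ybvdq ntmx pscis
Hunk 4: at line 7 remove [ybvdq,ntmx] add [rzvta] -> 9 lines: nnbs wwoa piwao wji mlu vrdlm iwfsf rzvta pscis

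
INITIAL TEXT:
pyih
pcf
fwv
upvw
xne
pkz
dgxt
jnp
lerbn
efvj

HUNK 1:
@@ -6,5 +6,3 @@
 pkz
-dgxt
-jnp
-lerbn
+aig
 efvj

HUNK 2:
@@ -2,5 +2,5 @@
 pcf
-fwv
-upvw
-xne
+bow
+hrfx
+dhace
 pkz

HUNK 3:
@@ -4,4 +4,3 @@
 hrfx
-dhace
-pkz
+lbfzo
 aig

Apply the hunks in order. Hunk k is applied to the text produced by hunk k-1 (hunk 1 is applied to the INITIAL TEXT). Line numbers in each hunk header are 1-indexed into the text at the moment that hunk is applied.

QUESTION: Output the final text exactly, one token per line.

Hunk 1: at line 6 remove [dgxt,jnp,lerbn] add [aig] -> 8 lines: pyih pcf fwv upvw xne pkz aig efvj
Hunk 2: at line 2 remove [fwv,upvw,xne] add [bow,hrfx,dhace] -> 8 lines: pyih pcf bow hrfx dhace pkz aig efvj
Hunk 3: at line 4 remove [dhace,pkz] add [lbfzo] -> 7 lines: pyih pcf bow hrfx lbfzo aig efvj

Answer: pyih
pcf
bow
hrfx
lbfzo
aig
efvj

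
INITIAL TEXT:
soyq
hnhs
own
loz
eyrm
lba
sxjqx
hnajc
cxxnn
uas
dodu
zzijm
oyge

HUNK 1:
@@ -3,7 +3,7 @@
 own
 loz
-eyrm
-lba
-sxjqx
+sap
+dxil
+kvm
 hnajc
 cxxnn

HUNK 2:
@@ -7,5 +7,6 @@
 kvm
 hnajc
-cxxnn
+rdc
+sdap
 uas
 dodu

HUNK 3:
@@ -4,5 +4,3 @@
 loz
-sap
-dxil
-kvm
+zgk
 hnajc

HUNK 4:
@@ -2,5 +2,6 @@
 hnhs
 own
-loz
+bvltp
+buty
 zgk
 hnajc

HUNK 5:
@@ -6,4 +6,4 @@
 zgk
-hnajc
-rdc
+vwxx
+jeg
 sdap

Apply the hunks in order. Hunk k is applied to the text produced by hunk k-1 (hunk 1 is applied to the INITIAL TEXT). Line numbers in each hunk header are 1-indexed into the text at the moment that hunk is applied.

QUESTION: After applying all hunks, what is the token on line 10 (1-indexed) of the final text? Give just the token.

Hunk 1: at line 3 remove [eyrm,lba,sxjqx] add [sap,dxil,kvm] -> 13 lines: soyq hnhs own loz sap dxil kvm hnajc cxxnn uas dodu zzijm oyge
Hunk 2: at line 7 remove [cxxnn] add [rdc,sdap] -> 14 lines: soyq hnhs own loz sap dxil kvm hnajc rdc sdap uas dodu zzijm oyge
Hunk 3: at line 4 remove [sap,dxil,kvm] add [zgk] -> 12 lines: soyq hnhs own loz zgk hnajc rdc sdap uas dodu zzijm oyge
Hunk 4: at line 2 remove [loz] add [bvltp,buty] -> 13 lines: soyq hnhs own bvltp buty zgk hnajc rdc sdap uas dodu zzijm oyge
Hunk 5: at line 6 remove [hnajc,rdc] add [vwxx,jeg] -> 13 lines: soyq hnhs own bvltp buty zgk vwxx jeg sdap uas dodu zzijm oyge
Final line 10: uas

Answer: uas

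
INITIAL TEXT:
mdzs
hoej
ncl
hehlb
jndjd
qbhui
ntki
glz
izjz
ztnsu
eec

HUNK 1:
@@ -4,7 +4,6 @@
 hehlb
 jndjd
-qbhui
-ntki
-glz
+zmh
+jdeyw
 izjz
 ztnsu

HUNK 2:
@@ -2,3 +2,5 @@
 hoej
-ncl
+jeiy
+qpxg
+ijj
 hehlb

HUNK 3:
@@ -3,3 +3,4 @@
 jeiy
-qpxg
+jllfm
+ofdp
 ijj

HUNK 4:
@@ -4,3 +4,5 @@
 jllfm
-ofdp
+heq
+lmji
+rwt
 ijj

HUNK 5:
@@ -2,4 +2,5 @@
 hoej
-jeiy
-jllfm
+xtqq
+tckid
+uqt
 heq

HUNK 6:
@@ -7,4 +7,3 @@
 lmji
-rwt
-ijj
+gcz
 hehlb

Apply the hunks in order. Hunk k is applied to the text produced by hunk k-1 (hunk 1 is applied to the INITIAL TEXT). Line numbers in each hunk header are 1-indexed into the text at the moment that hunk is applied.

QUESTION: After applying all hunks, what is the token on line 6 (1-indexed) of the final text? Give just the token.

Answer: heq

Derivation:
Hunk 1: at line 4 remove [qbhui,ntki,glz] add [zmh,jdeyw] -> 10 lines: mdzs hoej ncl hehlb jndjd zmh jdeyw izjz ztnsu eec
Hunk 2: at line 2 remove [ncl] add [jeiy,qpxg,ijj] -> 12 lines: mdzs hoej jeiy qpxg ijj hehlb jndjd zmh jdeyw izjz ztnsu eec
Hunk 3: at line 3 remove [qpxg] add [jllfm,ofdp] -> 13 lines: mdzs hoej jeiy jllfm ofdp ijj hehlb jndjd zmh jdeyw izjz ztnsu eec
Hunk 4: at line 4 remove [ofdp] add [heq,lmji,rwt] -> 15 lines: mdzs hoej jeiy jllfm heq lmji rwt ijj hehlb jndjd zmh jdeyw izjz ztnsu eec
Hunk 5: at line 2 remove [jeiy,jllfm] add [xtqq,tckid,uqt] -> 16 lines: mdzs hoej xtqq tckid uqt heq lmji rwt ijj hehlb jndjd zmh jdeyw izjz ztnsu eec
Hunk 6: at line 7 remove [rwt,ijj] add [gcz] -> 15 lines: mdzs hoej xtqq tckid uqt heq lmji gcz hehlb jndjd zmh jdeyw izjz ztnsu eec
Final line 6: heq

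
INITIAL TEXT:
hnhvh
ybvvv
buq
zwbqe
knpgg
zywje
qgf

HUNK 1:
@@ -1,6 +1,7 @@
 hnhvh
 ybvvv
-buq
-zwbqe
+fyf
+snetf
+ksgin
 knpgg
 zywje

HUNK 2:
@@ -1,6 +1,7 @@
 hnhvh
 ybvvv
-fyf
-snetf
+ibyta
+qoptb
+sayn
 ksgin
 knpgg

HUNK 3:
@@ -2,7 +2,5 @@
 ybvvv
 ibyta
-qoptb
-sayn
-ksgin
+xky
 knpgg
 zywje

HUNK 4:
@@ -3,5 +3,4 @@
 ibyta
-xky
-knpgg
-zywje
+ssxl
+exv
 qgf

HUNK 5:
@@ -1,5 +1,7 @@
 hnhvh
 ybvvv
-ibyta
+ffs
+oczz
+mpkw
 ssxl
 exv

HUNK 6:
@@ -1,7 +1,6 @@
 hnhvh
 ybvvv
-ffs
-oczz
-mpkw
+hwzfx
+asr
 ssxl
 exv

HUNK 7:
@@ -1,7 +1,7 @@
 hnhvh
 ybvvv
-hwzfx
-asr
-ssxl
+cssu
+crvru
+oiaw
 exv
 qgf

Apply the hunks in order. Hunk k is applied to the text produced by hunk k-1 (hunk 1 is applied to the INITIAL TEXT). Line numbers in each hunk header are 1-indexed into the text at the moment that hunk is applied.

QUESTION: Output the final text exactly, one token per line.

Answer: hnhvh
ybvvv
cssu
crvru
oiaw
exv
qgf

Derivation:
Hunk 1: at line 1 remove [buq,zwbqe] add [fyf,snetf,ksgin] -> 8 lines: hnhvh ybvvv fyf snetf ksgin knpgg zywje qgf
Hunk 2: at line 1 remove [fyf,snetf] add [ibyta,qoptb,sayn] -> 9 lines: hnhvh ybvvv ibyta qoptb sayn ksgin knpgg zywje qgf
Hunk 3: at line 2 remove [qoptb,sayn,ksgin] add [xky] -> 7 lines: hnhvh ybvvv ibyta xky knpgg zywje qgf
Hunk 4: at line 3 remove [xky,knpgg,zywje] add [ssxl,exv] -> 6 lines: hnhvh ybvvv ibyta ssxl exv qgf
Hunk 5: at line 1 remove [ibyta] add [ffs,oczz,mpkw] -> 8 lines: hnhvh ybvvv ffs oczz mpkw ssxl exv qgf
Hunk 6: at line 1 remove [ffs,oczz,mpkw] add [hwzfx,asr] -> 7 lines: hnhvh ybvvv hwzfx asr ssxl exv qgf
Hunk 7: at line 1 remove [hwzfx,asr,ssxl] add [cssu,crvru,oiaw] -> 7 lines: hnhvh ybvvv cssu crvru oiaw exv qgf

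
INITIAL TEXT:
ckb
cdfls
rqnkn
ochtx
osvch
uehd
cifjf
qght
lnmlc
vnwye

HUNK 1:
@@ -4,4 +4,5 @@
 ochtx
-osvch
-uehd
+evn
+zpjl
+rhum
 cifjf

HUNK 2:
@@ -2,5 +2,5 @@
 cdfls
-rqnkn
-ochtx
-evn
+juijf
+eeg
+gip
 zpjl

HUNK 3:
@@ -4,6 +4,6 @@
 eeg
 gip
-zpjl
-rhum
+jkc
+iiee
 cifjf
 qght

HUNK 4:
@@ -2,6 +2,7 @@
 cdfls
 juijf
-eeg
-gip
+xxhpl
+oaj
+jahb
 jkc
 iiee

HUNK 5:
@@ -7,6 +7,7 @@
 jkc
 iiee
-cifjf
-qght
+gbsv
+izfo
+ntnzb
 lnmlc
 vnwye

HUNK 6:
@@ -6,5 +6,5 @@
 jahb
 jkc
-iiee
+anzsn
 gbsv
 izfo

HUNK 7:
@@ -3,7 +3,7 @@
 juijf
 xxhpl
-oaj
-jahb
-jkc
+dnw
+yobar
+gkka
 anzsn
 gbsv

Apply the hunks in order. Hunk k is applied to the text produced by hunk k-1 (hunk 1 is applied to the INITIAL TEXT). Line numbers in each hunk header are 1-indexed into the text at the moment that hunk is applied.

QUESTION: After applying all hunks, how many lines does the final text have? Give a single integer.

Answer: 13

Derivation:
Hunk 1: at line 4 remove [osvch,uehd] add [evn,zpjl,rhum] -> 11 lines: ckb cdfls rqnkn ochtx evn zpjl rhum cifjf qght lnmlc vnwye
Hunk 2: at line 2 remove [rqnkn,ochtx,evn] add [juijf,eeg,gip] -> 11 lines: ckb cdfls juijf eeg gip zpjl rhum cifjf qght lnmlc vnwye
Hunk 3: at line 4 remove [zpjl,rhum] add [jkc,iiee] -> 11 lines: ckb cdfls juijf eeg gip jkc iiee cifjf qght lnmlc vnwye
Hunk 4: at line 2 remove [eeg,gip] add [xxhpl,oaj,jahb] -> 12 lines: ckb cdfls juijf xxhpl oaj jahb jkc iiee cifjf qght lnmlc vnwye
Hunk 5: at line 7 remove [cifjf,qght] add [gbsv,izfo,ntnzb] -> 13 lines: ckb cdfls juijf xxhpl oaj jahb jkc iiee gbsv izfo ntnzb lnmlc vnwye
Hunk 6: at line 6 remove [iiee] add [anzsn] -> 13 lines: ckb cdfls juijf xxhpl oaj jahb jkc anzsn gbsv izfo ntnzb lnmlc vnwye
Hunk 7: at line 3 remove [oaj,jahb,jkc] add [dnw,yobar,gkka] -> 13 lines: ckb cdfls juijf xxhpl dnw yobar gkka anzsn gbsv izfo ntnzb lnmlc vnwye
Final line count: 13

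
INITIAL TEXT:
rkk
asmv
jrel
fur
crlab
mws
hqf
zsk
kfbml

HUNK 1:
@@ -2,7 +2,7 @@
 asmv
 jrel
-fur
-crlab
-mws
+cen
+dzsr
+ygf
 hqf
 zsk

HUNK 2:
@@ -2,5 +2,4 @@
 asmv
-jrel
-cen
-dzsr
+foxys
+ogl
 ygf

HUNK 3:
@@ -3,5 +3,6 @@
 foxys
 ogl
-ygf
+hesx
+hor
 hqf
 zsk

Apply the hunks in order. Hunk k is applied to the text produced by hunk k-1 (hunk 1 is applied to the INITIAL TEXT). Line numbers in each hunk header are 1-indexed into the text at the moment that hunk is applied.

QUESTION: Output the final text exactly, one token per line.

Answer: rkk
asmv
foxys
ogl
hesx
hor
hqf
zsk
kfbml

Derivation:
Hunk 1: at line 2 remove [fur,crlab,mws] add [cen,dzsr,ygf] -> 9 lines: rkk asmv jrel cen dzsr ygf hqf zsk kfbml
Hunk 2: at line 2 remove [jrel,cen,dzsr] add [foxys,ogl] -> 8 lines: rkk asmv foxys ogl ygf hqf zsk kfbml
Hunk 3: at line 3 remove [ygf] add [hesx,hor] -> 9 lines: rkk asmv foxys ogl hesx hor hqf zsk kfbml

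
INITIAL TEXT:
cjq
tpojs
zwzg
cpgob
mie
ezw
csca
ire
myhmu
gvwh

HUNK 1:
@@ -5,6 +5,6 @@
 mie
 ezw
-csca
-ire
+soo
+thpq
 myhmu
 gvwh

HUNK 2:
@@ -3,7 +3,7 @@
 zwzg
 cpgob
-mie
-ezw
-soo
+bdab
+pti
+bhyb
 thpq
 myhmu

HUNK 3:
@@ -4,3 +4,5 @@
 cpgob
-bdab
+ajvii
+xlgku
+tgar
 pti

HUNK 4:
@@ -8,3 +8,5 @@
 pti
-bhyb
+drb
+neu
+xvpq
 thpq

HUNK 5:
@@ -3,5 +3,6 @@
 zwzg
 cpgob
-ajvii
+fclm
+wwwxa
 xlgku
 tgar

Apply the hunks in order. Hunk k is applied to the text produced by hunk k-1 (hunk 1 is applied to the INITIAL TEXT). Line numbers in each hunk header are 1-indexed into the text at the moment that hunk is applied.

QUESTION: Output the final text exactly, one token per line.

Answer: cjq
tpojs
zwzg
cpgob
fclm
wwwxa
xlgku
tgar
pti
drb
neu
xvpq
thpq
myhmu
gvwh

Derivation:
Hunk 1: at line 5 remove [csca,ire] add [soo,thpq] -> 10 lines: cjq tpojs zwzg cpgob mie ezw soo thpq myhmu gvwh
Hunk 2: at line 3 remove [mie,ezw,soo] add [bdab,pti,bhyb] -> 10 lines: cjq tpojs zwzg cpgob bdab pti bhyb thpq myhmu gvwh
Hunk 3: at line 4 remove [bdab] add [ajvii,xlgku,tgar] -> 12 lines: cjq tpojs zwzg cpgob ajvii xlgku tgar pti bhyb thpq myhmu gvwh
Hunk 4: at line 8 remove [bhyb] add [drb,neu,xvpq] -> 14 lines: cjq tpojs zwzg cpgob ajvii xlgku tgar pti drb neu xvpq thpq myhmu gvwh
Hunk 5: at line 3 remove [ajvii] add [fclm,wwwxa] -> 15 lines: cjq tpojs zwzg cpgob fclm wwwxa xlgku tgar pti drb neu xvpq thpq myhmu gvwh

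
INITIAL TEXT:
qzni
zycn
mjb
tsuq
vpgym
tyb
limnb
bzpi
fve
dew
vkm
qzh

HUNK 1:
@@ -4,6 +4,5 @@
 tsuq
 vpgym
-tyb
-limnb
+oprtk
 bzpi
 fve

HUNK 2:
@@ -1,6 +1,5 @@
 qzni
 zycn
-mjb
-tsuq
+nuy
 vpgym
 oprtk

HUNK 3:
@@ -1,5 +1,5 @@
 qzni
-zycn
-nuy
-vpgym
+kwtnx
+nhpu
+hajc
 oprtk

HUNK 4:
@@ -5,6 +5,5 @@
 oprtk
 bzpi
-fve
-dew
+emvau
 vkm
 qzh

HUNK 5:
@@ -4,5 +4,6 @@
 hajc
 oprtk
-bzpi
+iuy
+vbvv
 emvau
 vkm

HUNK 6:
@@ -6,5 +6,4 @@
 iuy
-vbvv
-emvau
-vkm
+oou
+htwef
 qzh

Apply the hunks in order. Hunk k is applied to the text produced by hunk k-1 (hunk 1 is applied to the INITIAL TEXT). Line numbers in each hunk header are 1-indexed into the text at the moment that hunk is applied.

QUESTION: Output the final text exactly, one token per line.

Hunk 1: at line 4 remove [tyb,limnb] add [oprtk] -> 11 lines: qzni zycn mjb tsuq vpgym oprtk bzpi fve dew vkm qzh
Hunk 2: at line 1 remove [mjb,tsuq] add [nuy] -> 10 lines: qzni zycn nuy vpgym oprtk bzpi fve dew vkm qzh
Hunk 3: at line 1 remove [zycn,nuy,vpgym] add [kwtnx,nhpu,hajc] -> 10 lines: qzni kwtnx nhpu hajc oprtk bzpi fve dew vkm qzh
Hunk 4: at line 5 remove [fve,dew] add [emvau] -> 9 lines: qzni kwtnx nhpu hajc oprtk bzpi emvau vkm qzh
Hunk 5: at line 4 remove [bzpi] add [iuy,vbvv] -> 10 lines: qzni kwtnx nhpu hajc oprtk iuy vbvv emvau vkm qzh
Hunk 6: at line 6 remove [vbvv,emvau,vkm] add [oou,htwef] -> 9 lines: qzni kwtnx nhpu hajc oprtk iuy oou htwef qzh

Answer: qzni
kwtnx
nhpu
hajc
oprtk
iuy
oou
htwef
qzh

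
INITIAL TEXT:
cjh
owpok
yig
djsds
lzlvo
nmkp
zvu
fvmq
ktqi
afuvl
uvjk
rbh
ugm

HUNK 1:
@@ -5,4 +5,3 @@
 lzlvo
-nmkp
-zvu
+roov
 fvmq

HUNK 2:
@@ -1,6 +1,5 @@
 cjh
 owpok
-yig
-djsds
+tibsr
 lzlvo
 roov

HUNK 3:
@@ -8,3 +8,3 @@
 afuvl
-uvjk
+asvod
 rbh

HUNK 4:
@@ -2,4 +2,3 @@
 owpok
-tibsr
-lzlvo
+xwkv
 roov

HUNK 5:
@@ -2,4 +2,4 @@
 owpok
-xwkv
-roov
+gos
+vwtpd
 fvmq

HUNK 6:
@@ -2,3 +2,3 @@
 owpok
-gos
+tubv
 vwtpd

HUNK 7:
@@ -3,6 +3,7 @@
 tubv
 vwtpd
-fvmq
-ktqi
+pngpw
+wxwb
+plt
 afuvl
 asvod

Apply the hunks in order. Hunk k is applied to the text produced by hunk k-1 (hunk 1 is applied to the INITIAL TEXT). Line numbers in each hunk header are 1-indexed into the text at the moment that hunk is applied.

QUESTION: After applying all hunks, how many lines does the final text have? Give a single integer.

Hunk 1: at line 5 remove [nmkp,zvu] add [roov] -> 12 lines: cjh owpok yig djsds lzlvo roov fvmq ktqi afuvl uvjk rbh ugm
Hunk 2: at line 1 remove [yig,djsds] add [tibsr] -> 11 lines: cjh owpok tibsr lzlvo roov fvmq ktqi afuvl uvjk rbh ugm
Hunk 3: at line 8 remove [uvjk] add [asvod] -> 11 lines: cjh owpok tibsr lzlvo roov fvmq ktqi afuvl asvod rbh ugm
Hunk 4: at line 2 remove [tibsr,lzlvo] add [xwkv] -> 10 lines: cjh owpok xwkv roov fvmq ktqi afuvl asvod rbh ugm
Hunk 5: at line 2 remove [xwkv,roov] add [gos,vwtpd] -> 10 lines: cjh owpok gos vwtpd fvmq ktqi afuvl asvod rbh ugm
Hunk 6: at line 2 remove [gos] add [tubv] -> 10 lines: cjh owpok tubv vwtpd fvmq ktqi afuvl asvod rbh ugm
Hunk 7: at line 3 remove [fvmq,ktqi] add [pngpw,wxwb,plt] -> 11 lines: cjh owpok tubv vwtpd pngpw wxwb plt afuvl asvod rbh ugm
Final line count: 11

Answer: 11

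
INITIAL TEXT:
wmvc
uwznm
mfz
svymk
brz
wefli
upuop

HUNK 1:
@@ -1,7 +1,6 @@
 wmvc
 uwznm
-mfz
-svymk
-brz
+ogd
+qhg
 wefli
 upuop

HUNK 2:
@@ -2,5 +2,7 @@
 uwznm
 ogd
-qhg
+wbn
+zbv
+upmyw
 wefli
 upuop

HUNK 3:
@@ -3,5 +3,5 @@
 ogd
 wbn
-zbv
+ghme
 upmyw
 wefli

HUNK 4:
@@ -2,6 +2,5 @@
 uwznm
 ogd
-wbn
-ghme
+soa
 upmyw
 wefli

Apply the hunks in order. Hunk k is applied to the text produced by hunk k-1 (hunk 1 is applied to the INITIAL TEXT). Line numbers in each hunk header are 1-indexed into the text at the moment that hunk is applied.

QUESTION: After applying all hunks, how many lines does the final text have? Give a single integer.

Hunk 1: at line 1 remove [mfz,svymk,brz] add [ogd,qhg] -> 6 lines: wmvc uwznm ogd qhg wefli upuop
Hunk 2: at line 2 remove [qhg] add [wbn,zbv,upmyw] -> 8 lines: wmvc uwznm ogd wbn zbv upmyw wefli upuop
Hunk 3: at line 3 remove [zbv] add [ghme] -> 8 lines: wmvc uwznm ogd wbn ghme upmyw wefli upuop
Hunk 4: at line 2 remove [wbn,ghme] add [soa] -> 7 lines: wmvc uwznm ogd soa upmyw wefli upuop
Final line count: 7

Answer: 7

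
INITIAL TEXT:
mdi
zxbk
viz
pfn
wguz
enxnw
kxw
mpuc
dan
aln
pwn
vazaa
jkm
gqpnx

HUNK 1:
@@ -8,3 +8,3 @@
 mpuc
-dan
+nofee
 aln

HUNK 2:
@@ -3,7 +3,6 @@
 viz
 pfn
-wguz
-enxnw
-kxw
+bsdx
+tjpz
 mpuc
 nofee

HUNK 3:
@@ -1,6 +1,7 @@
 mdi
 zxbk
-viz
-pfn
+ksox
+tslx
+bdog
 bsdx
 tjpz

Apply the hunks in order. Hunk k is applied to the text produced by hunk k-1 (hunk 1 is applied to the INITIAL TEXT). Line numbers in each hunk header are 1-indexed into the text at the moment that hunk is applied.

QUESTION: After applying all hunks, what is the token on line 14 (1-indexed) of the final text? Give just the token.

Hunk 1: at line 8 remove [dan] add [nofee] -> 14 lines: mdi zxbk viz pfn wguz enxnw kxw mpuc nofee aln pwn vazaa jkm gqpnx
Hunk 2: at line 3 remove [wguz,enxnw,kxw] add [bsdx,tjpz] -> 13 lines: mdi zxbk viz pfn bsdx tjpz mpuc nofee aln pwn vazaa jkm gqpnx
Hunk 3: at line 1 remove [viz,pfn] add [ksox,tslx,bdog] -> 14 lines: mdi zxbk ksox tslx bdog bsdx tjpz mpuc nofee aln pwn vazaa jkm gqpnx
Final line 14: gqpnx

Answer: gqpnx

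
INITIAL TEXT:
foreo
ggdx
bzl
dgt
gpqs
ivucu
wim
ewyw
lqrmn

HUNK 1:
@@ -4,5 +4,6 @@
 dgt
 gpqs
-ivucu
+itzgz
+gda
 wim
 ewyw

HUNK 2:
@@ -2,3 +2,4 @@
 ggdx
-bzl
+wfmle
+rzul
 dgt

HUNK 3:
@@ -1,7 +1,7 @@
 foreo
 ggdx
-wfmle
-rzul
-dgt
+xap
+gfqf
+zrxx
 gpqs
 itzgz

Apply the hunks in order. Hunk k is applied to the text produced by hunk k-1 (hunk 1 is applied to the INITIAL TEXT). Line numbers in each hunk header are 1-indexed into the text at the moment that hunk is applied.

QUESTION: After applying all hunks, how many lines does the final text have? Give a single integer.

Answer: 11

Derivation:
Hunk 1: at line 4 remove [ivucu] add [itzgz,gda] -> 10 lines: foreo ggdx bzl dgt gpqs itzgz gda wim ewyw lqrmn
Hunk 2: at line 2 remove [bzl] add [wfmle,rzul] -> 11 lines: foreo ggdx wfmle rzul dgt gpqs itzgz gda wim ewyw lqrmn
Hunk 3: at line 1 remove [wfmle,rzul,dgt] add [xap,gfqf,zrxx] -> 11 lines: foreo ggdx xap gfqf zrxx gpqs itzgz gda wim ewyw lqrmn
Final line count: 11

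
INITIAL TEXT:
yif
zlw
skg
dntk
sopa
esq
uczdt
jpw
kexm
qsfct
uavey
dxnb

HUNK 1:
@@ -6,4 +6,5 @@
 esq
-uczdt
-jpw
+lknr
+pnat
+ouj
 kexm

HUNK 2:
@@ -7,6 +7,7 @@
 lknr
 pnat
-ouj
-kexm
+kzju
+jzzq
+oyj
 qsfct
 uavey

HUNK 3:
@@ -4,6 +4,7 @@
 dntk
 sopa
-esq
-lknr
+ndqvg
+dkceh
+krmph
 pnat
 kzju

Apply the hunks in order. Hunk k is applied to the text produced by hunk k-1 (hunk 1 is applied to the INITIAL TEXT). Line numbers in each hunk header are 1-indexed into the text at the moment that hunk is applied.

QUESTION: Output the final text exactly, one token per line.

Answer: yif
zlw
skg
dntk
sopa
ndqvg
dkceh
krmph
pnat
kzju
jzzq
oyj
qsfct
uavey
dxnb

Derivation:
Hunk 1: at line 6 remove [uczdt,jpw] add [lknr,pnat,ouj] -> 13 lines: yif zlw skg dntk sopa esq lknr pnat ouj kexm qsfct uavey dxnb
Hunk 2: at line 7 remove [ouj,kexm] add [kzju,jzzq,oyj] -> 14 lines: yif zlw skg dntk sopa esq lknr pnat kzju jzzq oyj qsfct uavey dxnb
Hunk 3: at line 4 remove [esq,lknr] add [ndqvg,dkceh,krmph] -> 15 lines: yif zlw skg dntk sopa ndqvg dkceh krmph pnat kzju jzzq oyj qsfct uavey dxnb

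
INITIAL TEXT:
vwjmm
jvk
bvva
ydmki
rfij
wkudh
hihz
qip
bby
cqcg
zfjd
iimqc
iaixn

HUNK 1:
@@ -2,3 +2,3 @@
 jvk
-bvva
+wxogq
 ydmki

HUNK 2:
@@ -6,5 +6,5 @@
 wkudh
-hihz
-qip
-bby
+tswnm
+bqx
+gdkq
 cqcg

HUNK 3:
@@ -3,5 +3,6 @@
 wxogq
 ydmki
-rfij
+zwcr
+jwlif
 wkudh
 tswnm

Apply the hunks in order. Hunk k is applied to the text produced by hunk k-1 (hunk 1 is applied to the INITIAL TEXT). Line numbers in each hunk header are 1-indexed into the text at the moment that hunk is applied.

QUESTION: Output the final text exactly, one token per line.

Hunk 1: at line 2 remove [bvva] add [wxogq] -> 13 lines: vwjmm jvk wxogq ydmki rfij wkudh hihz qip bby cqcg zfjd iimqc iaixn
Hunk 2: at line 6 remove [hihz,qip,bby] add [tswnm,bqx,gdkq] -> 13 lines: vwjmm jvk wxogq ydmki rfij wkudh tswnm bqx gdkq cqcg zfjd iimqc iaixn
Hunk 3: at line 3 remove [rfij] add [zwcr,jwlif] -> 14 lines: vwjmm jvk wxogq ydmki zwcr jwlif wkudh tswnm bqx gdkq cqcg zfjd iimqc iaixn

Answer: vwjmm
jvk
wxogq
ydmki
zwcr
jwlif
wkudh
tswnm
bqx
gdkq
cqcg
zfjd
iimqc
iaixn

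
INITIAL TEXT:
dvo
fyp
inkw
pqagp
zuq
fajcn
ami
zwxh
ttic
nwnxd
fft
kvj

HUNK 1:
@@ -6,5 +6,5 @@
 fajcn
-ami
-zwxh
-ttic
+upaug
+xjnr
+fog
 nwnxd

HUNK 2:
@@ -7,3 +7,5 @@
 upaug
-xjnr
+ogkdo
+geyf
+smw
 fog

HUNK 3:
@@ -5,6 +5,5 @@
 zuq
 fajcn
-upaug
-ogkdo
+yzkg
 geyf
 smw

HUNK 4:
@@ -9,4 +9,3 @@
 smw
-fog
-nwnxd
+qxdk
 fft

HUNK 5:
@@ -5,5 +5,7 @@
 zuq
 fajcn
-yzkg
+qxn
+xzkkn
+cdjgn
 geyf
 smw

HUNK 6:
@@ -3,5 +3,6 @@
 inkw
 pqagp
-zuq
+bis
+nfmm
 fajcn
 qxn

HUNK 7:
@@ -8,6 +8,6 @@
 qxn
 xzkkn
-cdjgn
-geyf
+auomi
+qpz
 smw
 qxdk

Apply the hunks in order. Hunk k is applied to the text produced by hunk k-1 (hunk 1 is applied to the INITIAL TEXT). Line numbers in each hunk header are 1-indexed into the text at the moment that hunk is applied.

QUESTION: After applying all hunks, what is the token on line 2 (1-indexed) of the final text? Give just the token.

Hunk 1: at line 6 remove [ami,zwxh,ttic] add [upaug,xjnr,fog] -> 12 lines: dvo fyp inkw pqagp zuq fajcn upaug xjnr fog nwnxd fft kvj
Hunk 2: at line 7 remove [xjnr] add [ogkdo,geyf,smw] -> 14 lines: dvo fyp inkw pqagp zuq fajcn upaug ogkdo geyf smw fog nwnxd fft kvj
Hunk 3: at line 5 remove [upaug,ogkdo] add [yzkg] -> 13 lines: dvo fyp inkw pqagp zuq fajcn yzkg geyf smw fog nwnxd fft kvj
Hunk 4: at line 9 remove [fog,nwnxd] add [qxdk] -> 12 lines: dvo fyp inkw pqagp zuq fajcn yzkg geyf smw qxdk fft kvj
Hunk 5: at line 5 remove [yzkg] add [qxn,xzkkn,cdjgn] -> 14 lines: dvo fyp inkw pqagp zuq fajcn qxn xzkkn cdjgn geyf smw qxdk fft kvj
Hunk 6: at line 3 remove [zuq] add [bis,nfmm] -> 15 lines: dvo fyp inkw pqagp bis nfmm fajcn qxn xzkkn cdjgn geyf smw qxdk fft kvj
Hunk 7: at line 8 remove [cdjgn,geyf] add [auomi,qpz] -> 15 lines: dvo fyp inkw pqagp bis nfmm fajcn qxn xzkkn auomi qpz smw qxdk fft kvj
Final line 2: fyp

Answer: fyp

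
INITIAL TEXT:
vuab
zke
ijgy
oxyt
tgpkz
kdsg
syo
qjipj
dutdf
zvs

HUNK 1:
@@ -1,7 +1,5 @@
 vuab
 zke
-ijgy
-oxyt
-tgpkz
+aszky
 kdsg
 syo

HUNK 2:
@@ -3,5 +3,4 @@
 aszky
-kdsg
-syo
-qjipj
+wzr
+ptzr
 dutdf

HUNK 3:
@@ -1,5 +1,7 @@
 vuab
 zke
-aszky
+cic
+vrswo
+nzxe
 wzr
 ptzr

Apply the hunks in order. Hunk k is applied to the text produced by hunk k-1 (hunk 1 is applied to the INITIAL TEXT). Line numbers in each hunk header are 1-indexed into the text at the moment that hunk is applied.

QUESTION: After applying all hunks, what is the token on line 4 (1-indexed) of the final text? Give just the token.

Answer: vrswo

Derivation:
Hunk 1: at line 1 remove [ijgy,oxyt,tgpkz] add [aszky] -> 8 lines: vuab zke aszky kdsg syo qjipj dutdf zvs
Hunk 2: at line 3 remove [kdsg,syo,qjipj] add [wzr,ptzr] -> 7 lines: vuab zke aszky wzr ptzr dutdf zvs
Hunk 3: at line 1 remove [aszky] add [cic,vrswo,nzxe] -> 9 lines: vuab zke cic vrswo nzxe wzr ptzr dutdf zvs
Final line 4: vrswo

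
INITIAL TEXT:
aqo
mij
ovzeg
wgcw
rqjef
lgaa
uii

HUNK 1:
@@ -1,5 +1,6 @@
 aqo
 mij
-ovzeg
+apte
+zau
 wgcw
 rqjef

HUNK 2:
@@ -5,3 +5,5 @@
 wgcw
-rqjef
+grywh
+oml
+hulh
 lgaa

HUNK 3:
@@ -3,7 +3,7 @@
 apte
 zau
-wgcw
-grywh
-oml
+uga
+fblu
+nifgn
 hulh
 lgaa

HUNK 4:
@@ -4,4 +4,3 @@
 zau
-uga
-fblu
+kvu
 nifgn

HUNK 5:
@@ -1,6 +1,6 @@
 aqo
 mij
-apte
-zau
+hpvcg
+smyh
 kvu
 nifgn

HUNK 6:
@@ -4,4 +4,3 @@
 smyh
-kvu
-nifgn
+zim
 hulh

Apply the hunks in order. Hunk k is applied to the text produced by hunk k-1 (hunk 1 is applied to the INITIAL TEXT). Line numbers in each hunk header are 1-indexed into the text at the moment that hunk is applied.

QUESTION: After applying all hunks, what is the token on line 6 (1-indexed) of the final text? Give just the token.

Answer: hulh

Derivation:
Hunk 1: at line 1 remove [ovzeg] add [apte,zau] -> 8 lines: aqo mij apte zau wgcw rqjef lgaa uii
Hunk 2: at line 5 remove [rqjef] add [grywh,oml,hulh] -> 10 lines: aqo mij apte zau wgcw grywh oml hulh lgaa uii
Hunk 3: at line 3 remove [wgcw,grywh,oml] add [uga,fblu,nifgn] -> 10 lines: aqo mij apte zau uga fblu nifgn hulh lgaa uii
Hunk 4: at line 4 remove [uga,fblu] add [kvu] -> 9 lines: aqo mij apte zau kvu nifgn hulh lgaa uii
Hunk 5: at line 1 remove [apte,zau] add [hpvcg,smyh] -> 9 lines: aqo mij hpvcg smyh kvu nifgn hulh lgaa uii
Hunk 6: at line 4 remove [kvu,nifgn] add [zim] -> 8 lines: aqo mij hpvcg smyh zim hulh lgaa uii
Final line 6: hulh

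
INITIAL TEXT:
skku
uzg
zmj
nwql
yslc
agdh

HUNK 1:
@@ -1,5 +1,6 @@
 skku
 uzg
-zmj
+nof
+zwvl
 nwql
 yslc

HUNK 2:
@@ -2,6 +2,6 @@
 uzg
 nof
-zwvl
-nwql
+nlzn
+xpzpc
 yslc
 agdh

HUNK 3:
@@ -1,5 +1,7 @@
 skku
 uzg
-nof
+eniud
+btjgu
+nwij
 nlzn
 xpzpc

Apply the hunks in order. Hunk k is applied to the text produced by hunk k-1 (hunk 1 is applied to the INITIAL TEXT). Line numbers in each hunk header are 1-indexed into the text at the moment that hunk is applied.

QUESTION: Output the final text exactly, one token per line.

Hunk 1: at line 1 remove [zmj] add [nof,zwvl] -> 7 lines: skku uzg nof zwvl nwql yslc agdh
Hunk 2: at line 2 remove [zwvl,nwql] add [nlzn,xpzpc] -> 7 lines: skku uzg nof nlzn xpzpc yslc agdh
Hunk 3: at line 1 remove [nof] add [eniud,btjgu,nwij] -> 9 lines: skku uzg eniud btjgu nwij nlzn xpzpc yslc agdh

Answer: skku
uzg
eniud
btjgu
nwij
nlzn
xpzpc
yslc
agdh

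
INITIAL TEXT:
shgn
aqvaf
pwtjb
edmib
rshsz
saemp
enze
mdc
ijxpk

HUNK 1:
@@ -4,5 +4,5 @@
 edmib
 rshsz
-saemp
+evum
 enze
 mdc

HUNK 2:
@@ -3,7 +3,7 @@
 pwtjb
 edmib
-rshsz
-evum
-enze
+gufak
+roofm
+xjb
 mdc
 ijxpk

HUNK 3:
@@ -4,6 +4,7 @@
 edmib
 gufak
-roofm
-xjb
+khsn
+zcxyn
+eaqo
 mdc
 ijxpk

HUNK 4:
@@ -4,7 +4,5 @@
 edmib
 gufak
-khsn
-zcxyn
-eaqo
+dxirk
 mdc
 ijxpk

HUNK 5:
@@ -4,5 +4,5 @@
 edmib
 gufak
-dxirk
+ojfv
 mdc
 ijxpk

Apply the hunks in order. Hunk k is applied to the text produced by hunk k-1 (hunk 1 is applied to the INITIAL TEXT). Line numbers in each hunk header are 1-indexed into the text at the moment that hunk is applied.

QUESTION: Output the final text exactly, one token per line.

Answer: shgn
aqvaf
pwtjb
edmib
gufak
ojfv
mdc
ijxpk

Derivation:
Hunk 1: at line 4 remove [saemp] add [evum] -> 9 lines: shgn aqvaf pwtjb edmib rshsz evum enze mdc ijxpk
Hunk 2: at line 3 remove [rshsz,evum,enze] add [gufak,roofm,xjb] -> 9 lines: shgn aqvaf pwtjb edmib gufak roofm xjb mdc ijxpk
Hunk 3: at line 4 remove [roofm,xjb] add [khsn,zcxyn,eaqo] -> 10 lines: shgn aqvaf pwtjb edmib gufak khsn zcxyn eaqo mdc ijxpk
Hunk 4: at line 4 remove [khsn,zcxyn,eaqo] add [dxirk] -> 8 lines: shgn aqvaf pwtjb edmib gufak dxirk mdc ijxpk
Hunk 5: at line 4 remove [dxirk] add [ojfv] -> 8 lines: shgn aqvaf pwtjb edmib gufak ojfv mdc ijxpk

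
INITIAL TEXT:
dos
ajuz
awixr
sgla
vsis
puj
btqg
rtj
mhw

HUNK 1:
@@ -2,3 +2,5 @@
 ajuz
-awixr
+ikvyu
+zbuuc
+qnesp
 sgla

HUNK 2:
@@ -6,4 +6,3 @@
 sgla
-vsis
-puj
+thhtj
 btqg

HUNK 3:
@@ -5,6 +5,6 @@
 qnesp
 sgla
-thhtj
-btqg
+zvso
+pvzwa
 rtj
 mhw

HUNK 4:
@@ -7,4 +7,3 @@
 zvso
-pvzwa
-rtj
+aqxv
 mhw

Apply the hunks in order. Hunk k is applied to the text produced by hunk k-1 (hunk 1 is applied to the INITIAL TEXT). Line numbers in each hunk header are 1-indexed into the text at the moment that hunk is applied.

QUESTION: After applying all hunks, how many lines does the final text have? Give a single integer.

Answer: 9

Derivation:
Hunk 1: at line 2 remove [awixr] add [ikvyu,zbuuc,qnesp] -> 11 lines: dos ajuz ikvyu zbuuc qnesp sgla vsis puj btqg rtj mhw
Hunk 2: at line 6 remove [vsis,puj] add [thhtj] -> 10 lines: dos ajuz ikvyu zbuuc qnesp sgla thhtj btqg rtj mhw
Hunk 3: at line 5 remove [thhtj,btqg] add [zvso,pvzwa] -> 10 lines: dos ajuz ikvyu zbuuc qnesp sgla zvso pvzwa rtj mhw
Hunk 4: at line 7 remove [pvzwa,rtj] add [aqxv] -> 9 lines: dos ajuz ikvyu zbuuc qnesp sgla zvso aqxv mhw
Final line count: 9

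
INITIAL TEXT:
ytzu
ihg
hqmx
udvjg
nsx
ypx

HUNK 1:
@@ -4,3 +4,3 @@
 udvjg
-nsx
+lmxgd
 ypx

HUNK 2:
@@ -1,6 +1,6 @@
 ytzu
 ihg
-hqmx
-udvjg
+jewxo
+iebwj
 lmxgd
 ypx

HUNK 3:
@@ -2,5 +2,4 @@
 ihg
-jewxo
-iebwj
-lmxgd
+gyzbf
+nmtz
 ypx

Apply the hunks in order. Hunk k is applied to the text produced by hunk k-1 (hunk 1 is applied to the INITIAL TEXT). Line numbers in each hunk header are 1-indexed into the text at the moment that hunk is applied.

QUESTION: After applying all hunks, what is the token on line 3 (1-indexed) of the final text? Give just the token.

Hunk 1: at line 4 remove [nsx] add [lmxgd] -> 6 lines: ytzu ihg hqmx udvjg lmxgd ypx
Hunk 2: at line 1 remove [hqmx,udvjg] add [jewxo,iebwj] -> 6 lines: ytzu ihg jewxo iebwj lmxgd ypx
Hunk 3: at line 2 remove [jewxo,iebwj,lmxgd] add [gyzbf,nmtz] -> 5 lines: ytzu ihg gyzbf nmtz ypx
Final line 3: gyzbf

Answer: gyzbf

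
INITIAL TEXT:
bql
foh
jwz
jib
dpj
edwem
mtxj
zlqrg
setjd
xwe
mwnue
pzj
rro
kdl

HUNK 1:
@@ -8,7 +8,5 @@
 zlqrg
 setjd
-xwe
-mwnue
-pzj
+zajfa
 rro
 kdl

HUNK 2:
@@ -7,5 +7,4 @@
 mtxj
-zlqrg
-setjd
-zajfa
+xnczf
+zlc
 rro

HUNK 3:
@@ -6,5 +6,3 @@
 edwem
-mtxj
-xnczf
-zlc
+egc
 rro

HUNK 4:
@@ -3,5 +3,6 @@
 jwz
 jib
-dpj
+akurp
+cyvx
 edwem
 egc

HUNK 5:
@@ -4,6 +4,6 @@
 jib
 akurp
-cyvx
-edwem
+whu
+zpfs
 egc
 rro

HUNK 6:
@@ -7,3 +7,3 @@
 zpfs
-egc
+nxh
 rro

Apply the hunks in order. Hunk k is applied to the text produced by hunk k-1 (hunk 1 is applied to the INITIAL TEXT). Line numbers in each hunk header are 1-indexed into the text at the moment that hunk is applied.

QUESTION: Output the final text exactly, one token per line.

Answer: bql
foh
jwz
jib
akurp
whu
zpfs
nxh
rro
kdl

Derivation:
Hunk 1: at line 8 remove [xwe,mwnue,pzj] add [zajfa] -> 12 lines: bql foh jwz jib dpj edwem mtxj zlqrg setjd zajfa rro kdl
Hunk 2: at line 7 remove [zlqrg,setjd,zajfa] add [xnczf,zlc] -> 11 lines: bql foh jwz jib dpj edwem mtxj xnczf zlc rro kdl
Hunk 3: at line 6 remove [mtxj,xnczf,zlc] add [egc] -> 9 lines: bql foh jwz jib dpj edwem egc rro kdl
Hunk 4: at line 3 remove [dpj] add [akurp,cyvx] -> 10 lines: bql foh jwz jib akurp cyvx edwem egc rro kdl
Hunk 5: at line 4 remove [cyvx,edwem] add [whu,zpfs] -> 10 lines: bql foh jwz jib akurp whu zpfs egc rro kdl
Hunk 6: at line 7 remove [egc] add [nxh] -> 10 lines: bql foh jwz jib akurp whu zpfs nxh rro kdl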